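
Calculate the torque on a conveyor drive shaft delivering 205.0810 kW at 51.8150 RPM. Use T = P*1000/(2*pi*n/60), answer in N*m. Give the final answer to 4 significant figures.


omega = 2*pi*51.8150/60 = 5.42605 rad/s
T = 205.0810*1000 / 5.42605
T = 37800 N*m


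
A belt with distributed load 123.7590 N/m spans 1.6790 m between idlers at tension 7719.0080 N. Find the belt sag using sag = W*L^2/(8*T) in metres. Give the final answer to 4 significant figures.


sag = 123.7590 * 1.6790^2 / (8 * 7719.0080)
sag = 0.005650 m


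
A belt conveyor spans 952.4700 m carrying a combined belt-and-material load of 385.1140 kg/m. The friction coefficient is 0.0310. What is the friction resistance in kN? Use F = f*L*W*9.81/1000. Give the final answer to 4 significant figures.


F = 0.0310 * 952.4700 * 385.1140 * 9.81 / 1000
F = 111.6 kN


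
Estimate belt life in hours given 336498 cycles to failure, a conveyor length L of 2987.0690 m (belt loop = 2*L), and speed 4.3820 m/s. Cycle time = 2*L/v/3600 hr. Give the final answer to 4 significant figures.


cycle_time = 2 * 2987.0690 / 4.3820 / 3600 = 0.378704 hr
life = 336498 * 0.378704 = 127400 hours


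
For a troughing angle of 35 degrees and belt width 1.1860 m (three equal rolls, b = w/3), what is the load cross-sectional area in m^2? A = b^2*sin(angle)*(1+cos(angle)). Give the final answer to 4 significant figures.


b = 1.1860/3 = 0.395333 m
A = 0.395333^2 * sin(35 deg) * (1 + cos(35 deg))
A = 0.1631 m^2


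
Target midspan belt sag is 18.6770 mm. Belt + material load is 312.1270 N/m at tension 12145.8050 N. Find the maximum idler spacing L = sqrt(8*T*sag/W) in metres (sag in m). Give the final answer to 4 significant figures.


sag = 18.6770/1000 = 0.018677 m
L = sqrt(8 * 12145.8050 * 0.018677 / 312.1270)
L = 2.411 m


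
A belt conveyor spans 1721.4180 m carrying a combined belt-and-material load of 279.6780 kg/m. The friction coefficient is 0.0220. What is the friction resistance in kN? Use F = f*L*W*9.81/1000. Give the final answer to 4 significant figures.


F = 0.0220 * 1721.4180 * 279.6780 * 9.81 / 1000
F = 103.9 kN


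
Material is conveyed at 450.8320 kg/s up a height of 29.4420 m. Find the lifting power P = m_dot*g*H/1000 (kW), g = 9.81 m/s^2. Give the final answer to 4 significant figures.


P = 450.8320 * 9.81 * 29.4420 / 1000
P = 130.2 kW


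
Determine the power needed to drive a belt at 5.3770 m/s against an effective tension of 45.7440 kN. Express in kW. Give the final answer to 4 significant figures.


P = Te * v = 45.7440 * 5.3770
P = 246.0 kW


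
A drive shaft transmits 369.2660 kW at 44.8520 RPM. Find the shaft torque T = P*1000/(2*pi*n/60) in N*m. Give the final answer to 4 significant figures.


omega = 2*pi*44.8520/60 = 4.69689 rad/s
T = 369.2660*1000 / 4.69689
T = 78620 N*m


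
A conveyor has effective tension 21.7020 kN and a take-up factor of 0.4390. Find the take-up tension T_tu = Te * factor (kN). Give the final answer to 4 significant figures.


T_tu = 21.7020 * 0.4390
T_tu = 9.527 kN


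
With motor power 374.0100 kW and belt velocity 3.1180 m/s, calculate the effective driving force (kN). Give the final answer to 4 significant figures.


Te = P / v = 374.0100 / 3.1180
Te = 120.0 kN


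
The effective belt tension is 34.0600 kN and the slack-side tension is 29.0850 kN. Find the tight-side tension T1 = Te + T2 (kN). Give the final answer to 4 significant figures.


T1 = Te + T2 = 34.0600 + 29.0850
T1 = 63.15 kN


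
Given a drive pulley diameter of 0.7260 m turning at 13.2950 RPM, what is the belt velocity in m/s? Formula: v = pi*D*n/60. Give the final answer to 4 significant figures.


v = pi * 0.7260 * 13.2950 / 60
v = 0.5054 m/s


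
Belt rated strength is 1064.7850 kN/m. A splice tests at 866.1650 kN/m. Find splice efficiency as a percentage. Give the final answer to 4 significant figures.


Eff = 866.1650 / 1064.7850 * 100
Eff = 81.35 %


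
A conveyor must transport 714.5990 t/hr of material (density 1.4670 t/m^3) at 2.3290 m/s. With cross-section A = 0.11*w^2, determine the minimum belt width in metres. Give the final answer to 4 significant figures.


A_req = 714.5990 / (2.3290 * 1.4670 * 3600) = 0.0580979 m^2
w = sqrt(0.0580979 / 0.11)
w = 0.7267 m


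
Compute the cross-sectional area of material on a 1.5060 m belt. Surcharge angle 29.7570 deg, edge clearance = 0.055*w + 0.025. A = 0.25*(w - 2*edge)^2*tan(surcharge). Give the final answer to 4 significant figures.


edge = 0.055*1.5060 + 0.025 = 0.10783 m
ew = 1.5060 - 2*0.10783 = 1.29034 m
A = 0.25 * 1.29034^2 * tan(29.7570 deg)
A = 0.2380 m^2


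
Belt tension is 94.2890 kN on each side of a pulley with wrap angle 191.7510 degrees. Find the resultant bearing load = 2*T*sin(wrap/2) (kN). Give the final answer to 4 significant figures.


F = 2 * 94.2890 * sin(191.7510/2 deg)
F = 187.6 kN


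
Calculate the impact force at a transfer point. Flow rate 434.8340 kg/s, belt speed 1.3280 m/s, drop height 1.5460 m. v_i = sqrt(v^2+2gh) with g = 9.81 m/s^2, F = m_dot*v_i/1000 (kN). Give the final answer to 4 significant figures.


v_i = sqrt(1.3280^2 + 2*9.81*1.5460) = 5.66534 m/s
F = 434.8340 * 5.66534 / 1000
F = 2.463 kN


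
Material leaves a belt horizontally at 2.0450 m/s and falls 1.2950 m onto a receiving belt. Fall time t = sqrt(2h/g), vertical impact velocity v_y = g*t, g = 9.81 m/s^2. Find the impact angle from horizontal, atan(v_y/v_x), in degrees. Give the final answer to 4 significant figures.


t = sqrt(2*1.2950/9.81) = 0.513825 s
v_y = 9.81 * 0.513825 = 5.04062 m/s
angle = atan(5.04062 / 2.0450) = 67.92 deg


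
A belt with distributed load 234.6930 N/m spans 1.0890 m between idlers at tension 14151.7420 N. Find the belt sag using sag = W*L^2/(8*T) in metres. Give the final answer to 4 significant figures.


sag = 234.6930 * 1.0890^2 / (8 * 14151.7420)
sag = 0.002458 m


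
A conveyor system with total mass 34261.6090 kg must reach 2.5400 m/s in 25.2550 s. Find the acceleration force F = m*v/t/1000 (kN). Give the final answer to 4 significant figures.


F = 34261.6090 * 2.5400 / 25.2550 / 1000
F = 3.446 kN


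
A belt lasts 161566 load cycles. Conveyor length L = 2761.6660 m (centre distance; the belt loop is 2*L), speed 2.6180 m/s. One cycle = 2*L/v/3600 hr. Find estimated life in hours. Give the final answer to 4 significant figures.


cycle_time = 2 * 2761.6660 / 2.6180 / 3600 = 0.586042 hr
life = 161566 * 0.586042 = 94680 hours


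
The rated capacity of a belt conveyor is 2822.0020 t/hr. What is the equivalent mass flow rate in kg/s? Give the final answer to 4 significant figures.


m_dot = 2822.0020 * 1000 / 3600
m_dot = 783.9 kg/s


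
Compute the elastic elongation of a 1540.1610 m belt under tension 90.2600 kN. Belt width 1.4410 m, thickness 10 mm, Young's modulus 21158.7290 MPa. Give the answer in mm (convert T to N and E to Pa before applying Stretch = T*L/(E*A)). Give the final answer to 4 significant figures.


A = 1.4410 * 0.01 = 0.01441 m^2
Stretch = 90.2600*1000 * 1540.1610 / (21158.7290e6 * 0.01441) * 1000
Stretch = 455.9 mm


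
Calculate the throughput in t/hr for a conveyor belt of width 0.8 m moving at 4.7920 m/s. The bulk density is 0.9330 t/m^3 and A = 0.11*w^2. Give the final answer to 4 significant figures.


A = 0.11 * 0.8^2 = 0.0704 m^2
C = 0.0704 * 4.7920 * 0.9330 * 3600
C = 1133 t/hr


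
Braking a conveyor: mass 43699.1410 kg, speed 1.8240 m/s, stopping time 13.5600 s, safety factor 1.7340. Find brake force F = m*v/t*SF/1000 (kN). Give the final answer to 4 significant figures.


F = 43699.1410 * 1.8240 / 13.5600 * 1.7340 / 1000
F = 10.19 kN


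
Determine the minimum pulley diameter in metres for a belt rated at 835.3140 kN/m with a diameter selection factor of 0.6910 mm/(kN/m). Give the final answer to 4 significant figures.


D = 835.3140 * 0.6910 / 1000
D = 0.5772 m


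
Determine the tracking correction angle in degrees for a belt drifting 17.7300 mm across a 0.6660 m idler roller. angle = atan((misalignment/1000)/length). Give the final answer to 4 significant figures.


misalign_m = 17.7300 / 1000 = 0.017730 m
angle = atan(0.017730 / 0.6660)
angle = 1.525 deg


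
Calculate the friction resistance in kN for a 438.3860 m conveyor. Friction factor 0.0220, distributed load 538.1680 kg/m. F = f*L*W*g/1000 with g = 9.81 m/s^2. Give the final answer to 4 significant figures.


F = 0.0220 * 438.3860 * 538.1680 * 9.81 / 1000
F = 50.92 kN


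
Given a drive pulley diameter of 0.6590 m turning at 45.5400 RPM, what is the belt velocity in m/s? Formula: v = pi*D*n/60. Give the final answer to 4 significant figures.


v = pi * 0.6590 * 45.5400 / 60
v = 1.571 m/s


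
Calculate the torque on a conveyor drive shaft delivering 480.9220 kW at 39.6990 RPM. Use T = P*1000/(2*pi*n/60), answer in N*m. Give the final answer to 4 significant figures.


omega = 2*pi*39.6990/60 = 4.15727 rad/s
T = 480.9220*1000 / 4.15727
T = 115700 N*m


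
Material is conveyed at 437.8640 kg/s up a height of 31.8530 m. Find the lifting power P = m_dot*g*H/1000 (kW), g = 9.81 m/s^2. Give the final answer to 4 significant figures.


P = 437.8640 * 9.81 * 31.8530 / 1000
P = 136.8 kW


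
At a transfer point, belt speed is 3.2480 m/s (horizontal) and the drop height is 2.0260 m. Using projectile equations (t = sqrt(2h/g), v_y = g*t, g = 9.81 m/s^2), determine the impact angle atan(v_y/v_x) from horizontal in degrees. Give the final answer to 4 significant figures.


t = sqrt(2*2.0260/9.81) = 0.642688 s
v_y = 9.81 * 0.642688 = 6.30477 m/s
angle = atan(6.30477 / 3.2480) = 62.74 deg


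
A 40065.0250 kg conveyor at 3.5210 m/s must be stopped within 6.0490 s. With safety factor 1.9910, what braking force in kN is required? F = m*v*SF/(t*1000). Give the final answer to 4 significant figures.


F = 40065.0250 * 3.5210 / 6.0490 * 1.9910 / 1000
F = 46.43 kN


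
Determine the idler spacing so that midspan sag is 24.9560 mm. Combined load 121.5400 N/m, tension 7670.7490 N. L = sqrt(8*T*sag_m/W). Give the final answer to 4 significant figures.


sag = 24.9560/1000 = 0.024956 m
L = sqrt(8 * 7670.7490 * 0.024956 / 121.5400)
L = 3.550 m


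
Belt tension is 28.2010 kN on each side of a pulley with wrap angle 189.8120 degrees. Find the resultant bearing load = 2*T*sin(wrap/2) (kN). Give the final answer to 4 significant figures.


F = 2 * 28.2010 * sin(189.8120/2 deg)
F = 56.20 kN


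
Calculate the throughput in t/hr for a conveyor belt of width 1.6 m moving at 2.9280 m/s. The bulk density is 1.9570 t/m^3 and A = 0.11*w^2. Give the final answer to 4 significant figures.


A = 0.11 * 1.6^2 = 0.2816 m^2
C = 0.2816 * 2.9280 * 1.9570 * 3600
C = 5809 t/hr


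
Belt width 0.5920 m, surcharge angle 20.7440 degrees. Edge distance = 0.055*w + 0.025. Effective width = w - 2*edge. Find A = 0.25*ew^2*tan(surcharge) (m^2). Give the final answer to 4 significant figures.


edge = 0.055*0.5920 + 0.025 = 0.05756 m
ew = 0.5920 - 2*0.05756 = 0.47688 m
A = 0.25 * 0.47688^2 * tan(20.7440 deg)
A = 0.02153 m^2


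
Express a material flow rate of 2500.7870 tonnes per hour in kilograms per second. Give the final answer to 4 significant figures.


m_dot = 2500.7870 * 1000 / 3600
m_dot = 694.7 kg/s


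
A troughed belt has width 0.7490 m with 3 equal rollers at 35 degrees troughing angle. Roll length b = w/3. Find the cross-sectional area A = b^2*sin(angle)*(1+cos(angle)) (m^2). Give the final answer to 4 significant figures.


b = 0.7490/3 = 0.249667 m
A = 0.249667^2 * sin(35 deg) * (1 + cos(35 deg))
A = 0.06504 m^2


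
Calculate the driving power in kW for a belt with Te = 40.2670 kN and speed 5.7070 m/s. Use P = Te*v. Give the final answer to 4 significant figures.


P = Te * v = 40.2670 * 5.7070
P = 229.8 kW


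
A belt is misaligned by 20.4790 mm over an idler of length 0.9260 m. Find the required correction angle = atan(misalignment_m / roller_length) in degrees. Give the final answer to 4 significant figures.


misalign_m = 20.4790 / 1000 = 0.020479 m
angle = atan(0.020479 / 0.9260)
angle = 1.267 deg


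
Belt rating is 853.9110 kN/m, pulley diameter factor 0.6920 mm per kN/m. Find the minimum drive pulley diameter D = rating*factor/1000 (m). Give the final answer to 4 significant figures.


D = 853.9110 * 0.6920 / 1000
D = 0.5909 m


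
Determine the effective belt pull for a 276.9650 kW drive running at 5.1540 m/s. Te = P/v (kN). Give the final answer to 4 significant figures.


Te = P / v = 276.9650 / 5.1540
Te = 53.74 kN


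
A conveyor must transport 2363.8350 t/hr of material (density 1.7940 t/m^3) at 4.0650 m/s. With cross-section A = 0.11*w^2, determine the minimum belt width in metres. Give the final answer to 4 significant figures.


A_req = 2363.8350 / (4.0650 * 1.7940 * 3600) = 0.0900392 m^2
w = sqrt(0.0900392 / 0.11)
w = 0.9047 m


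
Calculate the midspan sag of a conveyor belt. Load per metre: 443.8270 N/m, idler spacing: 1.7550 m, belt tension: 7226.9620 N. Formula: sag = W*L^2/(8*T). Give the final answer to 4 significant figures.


sag = 443.8270 * 1.7550^2 / (8 * 7226.9620)
sag = 0.02364 m


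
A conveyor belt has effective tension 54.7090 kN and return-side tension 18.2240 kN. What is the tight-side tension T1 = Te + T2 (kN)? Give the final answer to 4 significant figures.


T1 = Te + T2 = 54.7090 + 18.2240
T1 = 72.93 kN


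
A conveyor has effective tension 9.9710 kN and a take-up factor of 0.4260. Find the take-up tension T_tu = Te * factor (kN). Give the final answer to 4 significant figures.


T_tu = 9.9710 * 0.4260
T_tu = 4.248 kN


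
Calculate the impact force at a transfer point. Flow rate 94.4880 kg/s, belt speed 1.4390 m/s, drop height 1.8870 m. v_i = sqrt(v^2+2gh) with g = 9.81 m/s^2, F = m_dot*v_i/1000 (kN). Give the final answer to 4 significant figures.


v_i = sqrt(1.4390^2 + 2*9.81*1.8870) = 6.25249 m/s
F = 94.4880 * 6.25249 / 1000
F = 0.5908 kN


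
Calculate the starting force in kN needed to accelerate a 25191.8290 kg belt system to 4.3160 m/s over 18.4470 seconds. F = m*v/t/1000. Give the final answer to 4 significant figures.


F = 25191.8290 * 4.3160 / 18.4470 / 1000
F = 5.894 kN


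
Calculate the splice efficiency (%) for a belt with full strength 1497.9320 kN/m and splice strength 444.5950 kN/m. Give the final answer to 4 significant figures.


Eff = 444.5950 / 1497.9320 * 100
Eff = 29.68 %


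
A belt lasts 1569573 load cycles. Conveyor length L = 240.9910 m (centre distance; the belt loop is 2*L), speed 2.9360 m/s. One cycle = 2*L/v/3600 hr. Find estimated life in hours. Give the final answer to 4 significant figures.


cycle_time = 2 * 240.9910 / 2.9360 / 3600 = 0.0456008 hr
life = 1569573 * 0.0456008 = 71570 hours


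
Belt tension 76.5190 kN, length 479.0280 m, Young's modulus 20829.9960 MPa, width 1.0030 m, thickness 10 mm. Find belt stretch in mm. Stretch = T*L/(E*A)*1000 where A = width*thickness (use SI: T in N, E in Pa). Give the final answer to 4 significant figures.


A = 1.0030 * 0.01 = 0.01003 m^2
Stretch = 76.5190*1000 * 479.0280 / (20829.9960e6 * 0.01003) * 1000
Stretch = 175.4 mm


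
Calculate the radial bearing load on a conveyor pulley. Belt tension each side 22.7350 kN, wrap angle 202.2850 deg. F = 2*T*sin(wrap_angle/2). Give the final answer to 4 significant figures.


F = 2 * 22.7350 * sin(202.2850/2 deg)
F = 44.61 kN


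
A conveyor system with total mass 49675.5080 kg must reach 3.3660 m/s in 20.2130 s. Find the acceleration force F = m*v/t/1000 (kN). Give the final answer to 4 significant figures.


F = 49675.5080 * 3.3660 / 20.2130 / 1000
F = 8.272 kN


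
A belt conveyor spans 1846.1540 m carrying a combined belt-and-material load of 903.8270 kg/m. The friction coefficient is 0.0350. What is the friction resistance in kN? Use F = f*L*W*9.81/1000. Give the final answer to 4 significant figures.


F = 0.0350 * 1846.1540 * 903.8270 * 9.81 / 1000
F = 572.9 kN


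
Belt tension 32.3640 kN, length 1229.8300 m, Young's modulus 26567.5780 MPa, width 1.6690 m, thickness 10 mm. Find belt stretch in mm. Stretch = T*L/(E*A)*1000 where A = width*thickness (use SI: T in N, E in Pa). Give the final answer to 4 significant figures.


A = 1.6690 * 0.01 = 0.01669 m^2
Stretch = 32.3640*1000 * 1229.8300 / (26567.5780e6 * 0.01669) * 1000
Stretch = 89.76 mm


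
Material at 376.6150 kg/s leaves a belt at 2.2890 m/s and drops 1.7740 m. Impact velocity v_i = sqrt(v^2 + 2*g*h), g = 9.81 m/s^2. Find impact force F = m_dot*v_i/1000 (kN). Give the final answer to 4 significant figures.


v_i = sqrt(2.2890^2 + 2*9.81*1.7740) = 6.32814 m/s
F = 376.6150 * 6.32814 / 1000
F = 2.383 kN


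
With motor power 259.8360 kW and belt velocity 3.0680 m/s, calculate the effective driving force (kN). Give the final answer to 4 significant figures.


Te = P / v = 259.8360 / 3.0680
Te = 84.69 kN


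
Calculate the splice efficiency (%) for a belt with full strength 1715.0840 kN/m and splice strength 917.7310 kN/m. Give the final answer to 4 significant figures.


Eff = 917.7310 / 1715.0840 * 100
Eff = 53.51 %


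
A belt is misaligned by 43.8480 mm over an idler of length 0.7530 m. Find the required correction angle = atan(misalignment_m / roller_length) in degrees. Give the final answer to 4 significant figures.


misalign_m = 43.8480 / 1000 = 0.043848 m
angle = atan(0.043848 / 0.7530)
angle = 3.333 deg


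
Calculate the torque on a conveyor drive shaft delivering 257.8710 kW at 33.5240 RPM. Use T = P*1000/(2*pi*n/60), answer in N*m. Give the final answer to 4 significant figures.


omega = 2*pi*33.5240/60 = 3.51063 rad/s
T = 257.8710*1000 / 3.51063
T = 73450 N*m


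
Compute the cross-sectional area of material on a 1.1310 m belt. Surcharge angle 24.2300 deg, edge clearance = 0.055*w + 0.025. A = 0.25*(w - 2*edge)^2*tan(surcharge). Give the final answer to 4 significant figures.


edge = 0.055*1.1310 + 0.025 = 0.087205 m
ew = 1.1310 - 2*0.087205 = 0.95659 m
A = 0.25 * 0.95659^2 * tan(24.2300 deg)
A = 0.1030 m^2


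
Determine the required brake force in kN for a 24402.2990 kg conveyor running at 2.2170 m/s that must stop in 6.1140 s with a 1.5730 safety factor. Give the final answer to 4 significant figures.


F = 24402.2990 * 2.2170 / 6.1140 * 1.5730 / 1000
F = 13.92 kN


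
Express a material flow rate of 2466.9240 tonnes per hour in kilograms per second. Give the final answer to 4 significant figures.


m_dot = 2466.9240 * 1000 / 3600
m_dot = 685.3 kg/s


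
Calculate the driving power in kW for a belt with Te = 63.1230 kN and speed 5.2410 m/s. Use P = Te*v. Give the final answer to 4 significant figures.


P = Te * v = 63.1230 * 5.2410
P = 330.8 kW


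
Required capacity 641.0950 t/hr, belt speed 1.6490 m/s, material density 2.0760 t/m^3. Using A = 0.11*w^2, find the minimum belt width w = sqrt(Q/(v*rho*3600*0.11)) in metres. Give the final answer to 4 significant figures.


A_req = 641.0950 / (1.6490 * 2.0760 * 3600) = 0.0520202 m^2
w = sqrt(0.0520202 / 0.11)
w = 0.6877 m


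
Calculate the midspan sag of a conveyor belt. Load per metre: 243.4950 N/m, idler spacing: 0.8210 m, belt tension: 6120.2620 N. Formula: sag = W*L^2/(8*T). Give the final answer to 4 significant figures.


sag = 243.4950 * 0.8210^2 / (8 * 6120.2620)
sag = 0.003352 m


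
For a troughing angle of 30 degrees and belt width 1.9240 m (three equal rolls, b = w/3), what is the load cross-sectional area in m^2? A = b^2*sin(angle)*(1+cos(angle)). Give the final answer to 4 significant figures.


b = 1.9240/3 = 0.641333 m
A = 0.641333^2 * sin(30 deg) * (1 + cos(30 deg))
A = 0.3838 m^2


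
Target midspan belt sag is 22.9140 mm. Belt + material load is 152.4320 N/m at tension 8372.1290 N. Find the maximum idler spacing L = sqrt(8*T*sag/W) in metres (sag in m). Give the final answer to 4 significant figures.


sag = 22.9140/1000 = 0.022914 m
L = sqrt(8 * 8372.1290 * 0.022914 / 152.4320)
L = 3.173 m


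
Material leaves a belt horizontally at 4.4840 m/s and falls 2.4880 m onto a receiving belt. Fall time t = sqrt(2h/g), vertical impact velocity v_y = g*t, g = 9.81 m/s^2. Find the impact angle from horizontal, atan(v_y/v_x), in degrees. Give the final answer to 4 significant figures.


t = sqrt(2*2.4880/9.81) = 0.712206 s
v_y = 9.81 * 0.712206 = 6.98674 m/s
angle = atan(6.98674 / 4.4840) = 57.31 deg


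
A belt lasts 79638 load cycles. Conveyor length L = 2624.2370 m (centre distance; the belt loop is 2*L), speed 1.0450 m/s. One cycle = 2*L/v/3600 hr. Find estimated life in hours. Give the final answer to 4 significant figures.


cycle_time = 2 * 2624.2370 / 1.0450 / 3600 = 1.39513 hr
life = 79638 * 1.39513 = 111100 hours


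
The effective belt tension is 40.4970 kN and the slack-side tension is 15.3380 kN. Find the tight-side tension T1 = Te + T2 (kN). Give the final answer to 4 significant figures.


T1 = Te + T2 = 40.4970 + 15.3380
T1 = 55.84 kN


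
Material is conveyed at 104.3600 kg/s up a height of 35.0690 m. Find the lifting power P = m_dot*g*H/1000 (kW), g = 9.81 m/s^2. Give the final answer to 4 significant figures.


P = 104.3600 * 9.81 * 35.0690 / 1000
P = 35.90 kW


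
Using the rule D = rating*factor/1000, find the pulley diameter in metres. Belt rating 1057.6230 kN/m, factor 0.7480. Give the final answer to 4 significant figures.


D = 1057.6230 * 0.7480 / 1000
D = 0.7911 m


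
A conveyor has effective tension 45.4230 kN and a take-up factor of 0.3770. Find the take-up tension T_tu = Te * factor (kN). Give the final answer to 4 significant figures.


T_tu = 45.4230 * 0.3770
T_tu = 17.12 kN


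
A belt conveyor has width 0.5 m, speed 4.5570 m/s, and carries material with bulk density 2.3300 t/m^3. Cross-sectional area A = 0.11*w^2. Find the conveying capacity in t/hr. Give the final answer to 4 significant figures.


A = 0.11 * 0.5^2 = 0.0275 m^2
C = 0.0275 * 4.5570 * 2.3300 * 3600
C = 1051 t/hr


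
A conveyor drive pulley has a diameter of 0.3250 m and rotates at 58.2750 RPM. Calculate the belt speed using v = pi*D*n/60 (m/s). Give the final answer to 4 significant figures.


v = pi * 0.3250 * 58.2750 / 60
v = 0.9917 m/s


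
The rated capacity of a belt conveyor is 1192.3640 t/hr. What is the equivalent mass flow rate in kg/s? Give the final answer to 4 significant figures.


m_dot = 1192.3640 * 1000 / 3600
m_dot = 331.2 kg/s


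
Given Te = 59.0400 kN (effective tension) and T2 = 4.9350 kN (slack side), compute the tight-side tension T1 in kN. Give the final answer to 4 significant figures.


T1 = Te + T2 = 59.0400 + 4.9350
T1 = 63.98 kN


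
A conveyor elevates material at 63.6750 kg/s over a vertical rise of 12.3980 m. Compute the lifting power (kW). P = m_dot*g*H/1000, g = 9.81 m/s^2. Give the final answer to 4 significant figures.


P = 63.6750 * 9.81 * 12.3980 / 1000
P = 7.744 kW


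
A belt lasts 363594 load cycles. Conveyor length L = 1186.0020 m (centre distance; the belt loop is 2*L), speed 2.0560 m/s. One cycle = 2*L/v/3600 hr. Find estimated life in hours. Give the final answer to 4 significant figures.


cycle_time = 2 * 1186.0020 / 2.0560 / 3600 = 0.320472 hr
life = 363594 * 0.320472 = 116500 hours


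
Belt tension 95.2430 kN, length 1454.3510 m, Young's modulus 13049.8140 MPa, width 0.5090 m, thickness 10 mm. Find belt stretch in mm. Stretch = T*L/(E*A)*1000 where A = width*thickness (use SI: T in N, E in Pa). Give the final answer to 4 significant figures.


A = 0.5090 * 0.01 = 0.00509 m^2
Stretch = 95.2430*1000 * 1454.3510 / (13049.8140e6 * 0.00509) * 1000
Stretch = 2085 mm


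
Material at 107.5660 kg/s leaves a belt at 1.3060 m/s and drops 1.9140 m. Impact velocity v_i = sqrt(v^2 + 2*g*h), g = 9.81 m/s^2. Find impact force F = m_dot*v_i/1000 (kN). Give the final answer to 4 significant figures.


v_i = sqrt(1.3060^2 + 2*9.81*1.9140) = 6.26565 m/s
F = 107.5660 * 6.26565 / 1000
F = 0.6740 kN


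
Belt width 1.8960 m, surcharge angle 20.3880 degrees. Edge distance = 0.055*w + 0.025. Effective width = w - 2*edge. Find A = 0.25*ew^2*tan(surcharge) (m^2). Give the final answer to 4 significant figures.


edge = 0.055*1.8960 + 0.025 = 0.12928 m
ew = 1.8960 - 2*0.12928 = 1.63744 m
A = 0.25 * 1.63744^2 * tan(20.3880 deg)
A = 0.2491 m^2


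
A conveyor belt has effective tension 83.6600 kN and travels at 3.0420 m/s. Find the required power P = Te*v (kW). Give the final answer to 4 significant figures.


P = Te * v = 83.6600 * 3.0420
P = 254.5 kW


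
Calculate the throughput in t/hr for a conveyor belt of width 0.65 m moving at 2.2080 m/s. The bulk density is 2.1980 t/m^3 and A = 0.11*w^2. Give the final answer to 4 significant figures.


A = 0.11 * 0.65^2 = 0.046475 m^2
C = 0.046475 * 2.2080 * 2.1980 * 3600
C = 812.0 t/hr


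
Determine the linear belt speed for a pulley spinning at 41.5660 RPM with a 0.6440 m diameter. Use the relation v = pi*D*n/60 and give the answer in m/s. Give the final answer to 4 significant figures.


v = pi * 0.6440 * 41.5660 / 60
v = 1.402 m/s


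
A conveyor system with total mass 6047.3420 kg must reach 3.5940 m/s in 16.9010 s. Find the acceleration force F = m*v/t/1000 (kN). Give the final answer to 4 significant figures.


F = 6047.3420 * 3.5940 / 16.9010 / 1000
F = 1.286 kN


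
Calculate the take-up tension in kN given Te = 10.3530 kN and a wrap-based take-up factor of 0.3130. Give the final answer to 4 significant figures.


T_tu = 10.3530 * 0.3130
T_tu = 3.240 kN


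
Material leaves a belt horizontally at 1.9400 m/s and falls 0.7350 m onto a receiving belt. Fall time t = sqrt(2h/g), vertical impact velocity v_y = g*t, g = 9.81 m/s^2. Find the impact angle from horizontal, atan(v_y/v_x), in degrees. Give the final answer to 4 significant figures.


t = sqrt(2*0.7350/9.81) = 0.387101 s
v_y = 9.81 * 0.387101 = 3.79746 m/s
angle = atan(3.79746 / 1.9400) = 62.94 deg


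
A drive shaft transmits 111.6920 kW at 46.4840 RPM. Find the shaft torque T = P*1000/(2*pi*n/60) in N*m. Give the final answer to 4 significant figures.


omega = 2*pi*46.4840/60 = 4.86779 rad/s
T = 111.6920*1000 / 4.86779
T = 22950 N*m


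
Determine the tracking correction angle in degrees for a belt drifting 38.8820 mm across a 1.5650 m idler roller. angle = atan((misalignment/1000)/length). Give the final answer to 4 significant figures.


misalign_m = 38.8820 / 1000 = 0.038882 m
angle = atan(0.038882 / 1.5650)
angle = 1.423 deg


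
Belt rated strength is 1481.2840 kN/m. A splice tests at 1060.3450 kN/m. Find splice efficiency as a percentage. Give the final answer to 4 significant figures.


Eff = 1060.3450 / 1481.2840 * 100
Eff = 71.58 %


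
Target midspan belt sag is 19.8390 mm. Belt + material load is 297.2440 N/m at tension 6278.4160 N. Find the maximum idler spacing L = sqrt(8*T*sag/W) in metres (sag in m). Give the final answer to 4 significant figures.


sag = 19.8390/1000 = 0.019839 m
L = sqrt(8 * 6278.4160 * 0.019839 / 297.2440)
L = 1.831 m


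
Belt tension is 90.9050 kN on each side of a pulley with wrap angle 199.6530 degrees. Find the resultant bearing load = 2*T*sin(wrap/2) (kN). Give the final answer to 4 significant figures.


F = 2 * 90.9050 * sin(199.6530/2 deg)
F = 179.1 kN


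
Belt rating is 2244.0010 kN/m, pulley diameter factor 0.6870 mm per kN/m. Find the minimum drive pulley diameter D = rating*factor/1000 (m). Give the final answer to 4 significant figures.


D = 2244.0010 * 0.6870 / 1000
D = 1.542 m


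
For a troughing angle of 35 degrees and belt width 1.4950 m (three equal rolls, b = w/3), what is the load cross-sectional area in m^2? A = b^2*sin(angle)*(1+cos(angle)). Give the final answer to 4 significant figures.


b = 1.4950/3 = 0.498333 m
A = 0.498333^2 * sin(35 deg) * (1 + cos(35 deg))
A = 0.2591 m^2


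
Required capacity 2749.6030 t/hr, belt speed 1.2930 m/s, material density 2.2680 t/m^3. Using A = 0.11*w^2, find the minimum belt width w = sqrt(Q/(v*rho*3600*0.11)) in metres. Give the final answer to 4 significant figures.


A_req = 2749.6030 / (1.2930 * 2.2680 * 3600) = 0.260451 m^2
w = sqrt(0.260451 / 0.11)
w = 1.539 m


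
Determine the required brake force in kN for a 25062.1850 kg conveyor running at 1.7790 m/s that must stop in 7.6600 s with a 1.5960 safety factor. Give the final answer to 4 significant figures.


F = 25062.1850 * 1.7790 / 7.6600 * 1.5960 / 1000
F = 9.290 kN


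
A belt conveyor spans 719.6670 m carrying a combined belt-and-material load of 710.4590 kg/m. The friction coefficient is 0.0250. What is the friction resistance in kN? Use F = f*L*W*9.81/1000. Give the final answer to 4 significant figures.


F = 0.0250 * 719.6670 * 710.4590 * 9.81 / 1000
F = 125.4 kN


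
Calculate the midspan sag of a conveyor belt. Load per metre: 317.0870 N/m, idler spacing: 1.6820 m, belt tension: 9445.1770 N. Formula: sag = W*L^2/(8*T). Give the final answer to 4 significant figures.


sag = 317.0870 * 1.6820^2 / (8 * 9445.1770)
sag = 0.01187 m


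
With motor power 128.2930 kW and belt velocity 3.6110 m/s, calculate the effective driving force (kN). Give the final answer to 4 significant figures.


Te = P / v = 128.2930 / 3.6110
Te = 35.53 kN


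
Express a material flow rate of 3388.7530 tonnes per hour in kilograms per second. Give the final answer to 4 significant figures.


m_dot = 3388.7530 * 1000 / 3600
m_dot = 941.3 kg/s


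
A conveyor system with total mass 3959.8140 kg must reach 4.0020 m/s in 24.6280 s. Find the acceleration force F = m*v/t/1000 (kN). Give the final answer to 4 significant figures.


F = 3959.8140 * 4.0020 / 24.6280 / 1000
F = 0.6435 kN


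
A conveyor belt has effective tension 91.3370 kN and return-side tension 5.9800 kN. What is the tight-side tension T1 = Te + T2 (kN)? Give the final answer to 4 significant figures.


T1 = Te + T2 = 91.3370 + 5.9800
T1 = 97.32 kN


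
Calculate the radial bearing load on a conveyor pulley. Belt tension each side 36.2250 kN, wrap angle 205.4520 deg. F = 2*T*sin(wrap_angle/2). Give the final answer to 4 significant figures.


F = 2 * 36.2250 * sin(205.4520/2 deg)
F = 70.67 kN


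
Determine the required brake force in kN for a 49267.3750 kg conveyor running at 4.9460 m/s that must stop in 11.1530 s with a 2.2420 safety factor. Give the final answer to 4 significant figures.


F = 49267.3750 * 4.9460 / 11.1530 * 2.2420 / 1000
F = 48.98 kN


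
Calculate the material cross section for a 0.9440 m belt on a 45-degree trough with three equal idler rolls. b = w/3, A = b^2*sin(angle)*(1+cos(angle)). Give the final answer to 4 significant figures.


b = 0.9440/3 = 0.314667 m
A = 0.314667^2 * sin(45 deg) * (1 + cos(45 deg))
A = 0.1195 m^2


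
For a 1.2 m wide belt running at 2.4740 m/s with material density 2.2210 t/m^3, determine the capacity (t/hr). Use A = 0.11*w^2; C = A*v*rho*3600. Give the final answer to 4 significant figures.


A = 0.11 * 1.2^2 = 0.1584 m^2
C = 0.1584 * 2.4740 * 2.2210 * 3600
C = 3133 t/hr


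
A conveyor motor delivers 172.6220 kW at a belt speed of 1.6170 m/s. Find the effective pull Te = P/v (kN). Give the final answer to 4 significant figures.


Te = P / v = 172.6220 / 1.6170
Te = 106.8 kN


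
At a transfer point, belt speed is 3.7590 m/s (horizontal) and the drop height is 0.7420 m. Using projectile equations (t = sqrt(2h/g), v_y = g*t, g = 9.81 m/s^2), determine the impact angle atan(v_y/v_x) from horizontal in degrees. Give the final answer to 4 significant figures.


t = sqrt(2*0.7420/9.81) = 0.38894 s
v_y = 9.81 * 0.38894 = 3.8155 m/s
angle = atan(3.8155 / 3.7590) = 45.43 deg


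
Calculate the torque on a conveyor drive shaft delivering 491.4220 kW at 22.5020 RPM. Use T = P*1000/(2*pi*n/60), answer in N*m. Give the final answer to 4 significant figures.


omega = 2*pi*22.5020/60 = 2.3564 rad/s
T = 491.4220*1000 / 2.3564
T = 208500 N*m


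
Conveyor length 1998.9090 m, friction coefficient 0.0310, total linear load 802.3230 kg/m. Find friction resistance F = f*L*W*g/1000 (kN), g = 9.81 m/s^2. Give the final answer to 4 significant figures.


F = 0.0310 * 1998.9090 * 802.3230 * 9.81 / 1000
F = 487.7 kN


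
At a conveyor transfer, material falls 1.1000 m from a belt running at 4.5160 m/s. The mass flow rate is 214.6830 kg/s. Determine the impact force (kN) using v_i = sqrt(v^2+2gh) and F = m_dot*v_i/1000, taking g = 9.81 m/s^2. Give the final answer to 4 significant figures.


v_i = sqrt(4.5160^2 + 2*9.81*1.1000) = 6.47891 m/s
F = 214.6830 * 6.47891 / 1000
F = 1.391 kN


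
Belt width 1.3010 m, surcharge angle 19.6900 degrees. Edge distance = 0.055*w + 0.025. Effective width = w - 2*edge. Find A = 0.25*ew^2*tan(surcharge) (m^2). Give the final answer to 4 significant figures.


edge = 0.055*1.3010 + 0.025 = 0.096555 m
ew = 1.3010 - 2*0.096555 = 1.10789 m
A = 0.25 * 1.10789^2 * tan(19.6900 deg)
A = 0.1098 m^2


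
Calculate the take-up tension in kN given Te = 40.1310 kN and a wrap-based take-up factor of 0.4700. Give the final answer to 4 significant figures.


T_tu = 40.1310 * 0.4700
T_tu = 18.86 kN


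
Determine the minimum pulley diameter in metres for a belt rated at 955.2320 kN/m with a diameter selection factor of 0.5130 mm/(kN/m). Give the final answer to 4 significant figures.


D = 955.2320 * 0.5130 / 1000
D = 0.4900 m


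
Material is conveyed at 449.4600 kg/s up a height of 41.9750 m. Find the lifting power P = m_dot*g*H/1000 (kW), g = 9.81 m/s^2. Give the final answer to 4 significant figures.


P = 449.4600 * 9.81 * 41.9750 / 1000
P = 185.1 kW


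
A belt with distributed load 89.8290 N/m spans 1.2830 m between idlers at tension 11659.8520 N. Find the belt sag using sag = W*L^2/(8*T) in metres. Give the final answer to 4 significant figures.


sag = 89.8290 * 1.2830^2 / (8 * 11659.8520)
sag = 0.001585 m


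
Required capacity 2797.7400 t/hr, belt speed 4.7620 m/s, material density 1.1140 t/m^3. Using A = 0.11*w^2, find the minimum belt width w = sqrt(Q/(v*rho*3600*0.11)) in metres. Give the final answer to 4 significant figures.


A_req = 2797.7400 / (4.7620 * 1.1140 * 3600) = 0.146498 m^2
w = sqrt(0.146498 / 0.11)
w = 1.154 m


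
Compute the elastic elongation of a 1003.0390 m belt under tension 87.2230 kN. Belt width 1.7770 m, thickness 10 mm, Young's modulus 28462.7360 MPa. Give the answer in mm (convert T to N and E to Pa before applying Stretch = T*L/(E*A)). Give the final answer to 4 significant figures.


A = 1.7770 * 0.01 = 0.01777 m^2
Stretch = 87.2230*1000 * 1003.0390 / (28462.7360e6 * 0.01777) * 1000
Stretch = 173.0 mm


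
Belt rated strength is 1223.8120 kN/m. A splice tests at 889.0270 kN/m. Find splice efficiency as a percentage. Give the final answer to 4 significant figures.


Eff = 889.0270 / 1223.8120 * 100
Eff = 72.64 %


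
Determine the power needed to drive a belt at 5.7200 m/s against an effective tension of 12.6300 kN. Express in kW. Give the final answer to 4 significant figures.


P = Te * v = 12.6300 * 5.7200
P = 72.24 kW


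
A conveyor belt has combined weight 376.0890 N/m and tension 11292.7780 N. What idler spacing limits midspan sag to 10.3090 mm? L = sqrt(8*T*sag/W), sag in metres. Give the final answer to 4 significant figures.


sag = 10.3090/1000 = 0.010309 m
L = sqrt(8 * 11292.7780 * 0.010309 / 376.0890)
L = 1.574 m


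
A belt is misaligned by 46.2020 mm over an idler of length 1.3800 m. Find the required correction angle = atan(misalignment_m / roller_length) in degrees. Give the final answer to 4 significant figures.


misalign_m = 46.2020 / 1000 = 0.046202 m
angle = atan(0.046202 / 1.3800)
angle = 1.918 deg


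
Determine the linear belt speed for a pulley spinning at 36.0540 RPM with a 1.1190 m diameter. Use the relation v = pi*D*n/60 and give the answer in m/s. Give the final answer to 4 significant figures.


v = pi * 1.1190 * 36.0540 / 60
v = 2.112 m/s


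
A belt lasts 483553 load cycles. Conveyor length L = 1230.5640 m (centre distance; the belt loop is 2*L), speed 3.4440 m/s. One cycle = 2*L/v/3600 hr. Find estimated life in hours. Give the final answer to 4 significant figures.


cycle_time = 2 * 1230.5640 / 3.4440 / 3600 = 0.198504 hr
life = 483553 * 0.198504 = 95990 hours


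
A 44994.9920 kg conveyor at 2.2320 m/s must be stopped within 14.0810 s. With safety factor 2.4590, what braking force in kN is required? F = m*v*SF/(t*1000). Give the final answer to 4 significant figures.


F = 44994.9920 * 2.2320 / 14.0810 * 2.4590 / 1000
F = 17.54 kN


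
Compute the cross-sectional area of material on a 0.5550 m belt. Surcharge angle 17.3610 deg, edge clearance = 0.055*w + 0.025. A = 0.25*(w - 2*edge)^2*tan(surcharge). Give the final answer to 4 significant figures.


edge = 0.055*0.5550 + 0.025 = 0.055525 m
ew = 0.5550 - 2*0.055525 = 0.44395 m
A = 0.25 * 0.44395^2 * tan(17.3610 deg)
A = 0.01540 m^2


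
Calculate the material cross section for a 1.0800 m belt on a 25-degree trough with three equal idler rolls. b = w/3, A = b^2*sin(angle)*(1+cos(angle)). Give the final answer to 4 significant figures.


b = 1.0800/3 = 0.36 m
A = 0.36^2 * sin(25 deg) * (1 + cos(25 deg))
A = 0.1044 m^2


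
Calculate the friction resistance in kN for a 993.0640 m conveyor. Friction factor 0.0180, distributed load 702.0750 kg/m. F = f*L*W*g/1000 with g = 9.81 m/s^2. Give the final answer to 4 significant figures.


F = 0.0180 * 993.0640 * 702.0750 * 9.81 / 1000
F = 123.1 kN


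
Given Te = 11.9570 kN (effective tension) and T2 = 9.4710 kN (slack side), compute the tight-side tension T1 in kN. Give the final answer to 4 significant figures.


T1 = Te + T2 = 11.9570 + 9.4710
T1 = 21.43 kN


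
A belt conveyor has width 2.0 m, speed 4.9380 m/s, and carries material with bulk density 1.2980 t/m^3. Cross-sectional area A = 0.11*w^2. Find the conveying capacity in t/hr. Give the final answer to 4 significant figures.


A = 0.11 * 2.0^2 = 0.44 m^2
C = 0.44 * 4.9380 * 1.2980 * 3600
C = 10150 t/hr


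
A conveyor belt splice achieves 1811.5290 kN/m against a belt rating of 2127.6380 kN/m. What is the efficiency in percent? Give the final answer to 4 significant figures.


Eff = 1811.5290 / 2127.6380 * 100
Eff = 85.14 %


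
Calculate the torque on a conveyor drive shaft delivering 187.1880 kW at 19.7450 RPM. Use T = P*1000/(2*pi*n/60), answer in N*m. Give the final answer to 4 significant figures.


omega = 2*pi*19.7450/60 = 2.06769 rad/s
T = 187.1880*1000 / 2.06769
T = 90530 N*m


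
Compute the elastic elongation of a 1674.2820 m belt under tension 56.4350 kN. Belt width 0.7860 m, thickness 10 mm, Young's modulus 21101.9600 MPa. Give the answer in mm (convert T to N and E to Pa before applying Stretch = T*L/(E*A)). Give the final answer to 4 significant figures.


A = 0.7860 * 0.01 = 0.00786 m^2
Stretch = 56.4350*1000 * 1674.2820 / (21101.9600e6 * 0.00786) * 1000
Stretch = 569.7 mm


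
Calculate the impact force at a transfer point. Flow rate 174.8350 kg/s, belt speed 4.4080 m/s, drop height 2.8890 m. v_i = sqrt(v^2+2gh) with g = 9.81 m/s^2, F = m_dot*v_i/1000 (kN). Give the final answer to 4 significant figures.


v_i = sqrt(4.4080^2 + 2*9.81*2.8890) = 8.72426 m/s
F = 174.8350 * 8.72426 / 1000
F = 1.525 kN


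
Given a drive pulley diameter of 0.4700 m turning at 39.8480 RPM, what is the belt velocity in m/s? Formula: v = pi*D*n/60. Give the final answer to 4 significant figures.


v = pi * 0.4700 * 39.8480 / 60
v = 0.9806 m/s


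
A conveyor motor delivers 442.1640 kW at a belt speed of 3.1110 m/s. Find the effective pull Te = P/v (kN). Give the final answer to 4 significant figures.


Te = P / v = 442.1640 / 3.1110
Te = 142.1 kN


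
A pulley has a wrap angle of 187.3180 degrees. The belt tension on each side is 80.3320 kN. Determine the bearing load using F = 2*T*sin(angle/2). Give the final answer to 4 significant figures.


F = 2 * 80.3320 * sin(187.3180/2 deg)
F = 160.3 kN
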